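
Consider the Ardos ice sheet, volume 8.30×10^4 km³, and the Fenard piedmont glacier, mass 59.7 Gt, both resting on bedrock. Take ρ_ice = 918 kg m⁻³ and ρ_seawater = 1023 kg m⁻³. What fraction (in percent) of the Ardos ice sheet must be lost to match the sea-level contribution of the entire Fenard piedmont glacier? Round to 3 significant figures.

Equal sea-level rise means equal mass of meltwater, i.e. equal mass of ice lost.
Ice mass of Fenard: 5.970×10^13 kg; ice mass of Ardos: 7.619×10^16 kg.
Fraction required = 5.970×10^13 / 7.619×10^16 = 7.84×10^-4 → 0.0784 %.

≈ 0.0784 %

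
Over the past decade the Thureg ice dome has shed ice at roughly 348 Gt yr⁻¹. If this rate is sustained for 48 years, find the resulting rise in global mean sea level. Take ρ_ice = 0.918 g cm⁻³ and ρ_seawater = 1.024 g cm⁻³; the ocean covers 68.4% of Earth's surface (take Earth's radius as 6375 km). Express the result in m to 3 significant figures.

Total mass lost = 348 Gt/yr × 48 yr = 1.670×10^4 Gt = 1.670×10^16 kg.
ρ_w = 1.024 g cm⁻³ = 1024 kg m⁻³, so water volume = 1.670×10^16 / 1024 = 1.631×10^13 m³.
Δh = 1.631×10^13 / 3.49×10^14 = 0.0467 m.

≈ 0.0467 m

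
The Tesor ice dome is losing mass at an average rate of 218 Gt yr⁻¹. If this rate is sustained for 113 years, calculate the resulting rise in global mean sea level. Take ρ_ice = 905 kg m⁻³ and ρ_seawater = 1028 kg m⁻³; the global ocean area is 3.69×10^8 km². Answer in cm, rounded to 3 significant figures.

≈ 6.49 cm

Total mass lost = 218 Gt/yr × 113 yr = 2.463×10^4 Gt = 2.463×10^16 kg.
ρ_w = 1028 kg m⁻³, so water volume = 2.463×10^16 / 1028 = 2.396×10^13 m³.
Δh = 2.396×10^13 / 3.69×10^14 = 0.0649 m = 6.49 cm.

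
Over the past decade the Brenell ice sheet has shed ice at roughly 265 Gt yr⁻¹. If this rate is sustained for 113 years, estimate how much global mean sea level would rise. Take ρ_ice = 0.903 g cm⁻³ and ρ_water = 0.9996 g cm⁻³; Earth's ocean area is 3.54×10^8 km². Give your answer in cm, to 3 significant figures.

≈ 8.46 cm

Total mass lost = 265 Gt/yr × 113 yr = 2.994×10^4 Gt = 2.994×10^16 kg.
ρ_w = 0.9996 g cm⁻³ = 999.6 kg m⁻³, so water volume = 2.994×10^16 / 999.6 = 2.996×10^13 m³.
Δh = 2.996×10^13 / 3.54×10^14 = 0.0846 m = 8.46 cm.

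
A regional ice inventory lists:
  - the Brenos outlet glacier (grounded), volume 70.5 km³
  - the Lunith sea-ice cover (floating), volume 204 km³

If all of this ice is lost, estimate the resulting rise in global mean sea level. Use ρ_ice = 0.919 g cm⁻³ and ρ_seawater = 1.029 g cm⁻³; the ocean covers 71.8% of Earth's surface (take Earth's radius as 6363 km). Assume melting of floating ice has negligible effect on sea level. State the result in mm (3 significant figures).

Brenos: 70.5 km³ × (919/1029) = 62.96 km³ of water.
The Lunith sea-ice cover is floating and already displaces its own weight of water, so its melt adds essentially nothing to sea level.
Total added water ≈ 6.296×10^10 m³ over 3.65×10^14 m² → Δh = 1.72×10^-4 m = 0.172 mm.

≈ 0.172 mm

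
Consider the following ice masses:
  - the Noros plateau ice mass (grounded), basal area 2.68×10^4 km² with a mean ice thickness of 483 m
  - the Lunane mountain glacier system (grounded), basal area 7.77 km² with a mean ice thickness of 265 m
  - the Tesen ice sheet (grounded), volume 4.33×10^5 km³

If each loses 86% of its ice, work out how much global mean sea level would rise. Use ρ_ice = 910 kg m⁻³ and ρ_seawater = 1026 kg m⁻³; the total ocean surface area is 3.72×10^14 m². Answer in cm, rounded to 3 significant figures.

Noros: ice volume = 2.68×10^4 km² × 483 m = 1.294×10^4 km³; 0.86 × 1.294×10^4 × (910/1026) = 9874 km³ of water.
Lunane: ice volume = 7.77 km² × 265 m = 2.059 km³; 0.86 × 2.059 × (910/1026) = 1.571 km³ of water.
Tesen: 0.86 × 4.33×10^5 km³ × (910/1026) = 3.303×10^5 km³ of water.
Total added water ≈ 3.402×10^14 m³ over 3.72×10^14 m² → Δh = 0.914 m = 91.4 cm.

≈ 91.4 cm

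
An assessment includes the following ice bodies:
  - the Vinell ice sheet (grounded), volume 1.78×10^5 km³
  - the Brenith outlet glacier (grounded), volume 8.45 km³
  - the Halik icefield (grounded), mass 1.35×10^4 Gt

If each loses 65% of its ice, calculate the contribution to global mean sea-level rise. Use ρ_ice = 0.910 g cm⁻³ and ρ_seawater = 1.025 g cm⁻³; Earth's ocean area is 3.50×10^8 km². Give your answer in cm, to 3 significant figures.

Vinell: 0.65 × 1.78×10^5 km³ × (910/1025) = 1.027×10^5 km³ of water.
Brenith: 0.65 × 8.45 km³ × (910/1025) = 4.876 km³ of water.
Halik: 0.65 × 1.35×10^4 Gt = 8.775×10^15 kg; dividing by ρ_w = 1.025 g cm⁻³ = 1025 kg m⁻³ gives 8.561×10^12 m³ of water.
Total added water ≈ 1.113×10^14 m³ over 3.50×10^14 m² → Δh = 0.318 m = 31.8 cm.

≈ 31.8 cm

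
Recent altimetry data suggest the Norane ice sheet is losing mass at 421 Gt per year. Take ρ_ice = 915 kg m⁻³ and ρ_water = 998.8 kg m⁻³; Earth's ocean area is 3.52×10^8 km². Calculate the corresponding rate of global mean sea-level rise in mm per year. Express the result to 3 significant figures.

ρ_w = 998.8 kg m⁻³. Annual water volume added = 421 Gt / ρ_w = 4.210×10^14 kg / 998.8 kg m⁻³ = 4.215×10^11 m³.
Δh per year = 4.215×10^11 / 3.52×10^14 = 1.20×10^-3 m = 1.20 mm.

≈ 1.20 mm/yr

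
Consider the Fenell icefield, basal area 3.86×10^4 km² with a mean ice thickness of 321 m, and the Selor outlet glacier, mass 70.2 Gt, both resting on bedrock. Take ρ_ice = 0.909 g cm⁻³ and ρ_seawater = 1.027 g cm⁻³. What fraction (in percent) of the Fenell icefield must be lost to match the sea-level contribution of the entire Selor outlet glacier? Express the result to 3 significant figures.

Equal sea-level rise means equal mass of meltwater, i.e. equal mass of ice lost.
Ice mass of Selor: 7.020×10^13 kg; ice mass of Fenell: 1.126×10^16 kg.
Fraction required = 7.020×10^13 / 1.126×10^16 = 6.23×10^-3 → 0.623 %.

≈ 0.623 %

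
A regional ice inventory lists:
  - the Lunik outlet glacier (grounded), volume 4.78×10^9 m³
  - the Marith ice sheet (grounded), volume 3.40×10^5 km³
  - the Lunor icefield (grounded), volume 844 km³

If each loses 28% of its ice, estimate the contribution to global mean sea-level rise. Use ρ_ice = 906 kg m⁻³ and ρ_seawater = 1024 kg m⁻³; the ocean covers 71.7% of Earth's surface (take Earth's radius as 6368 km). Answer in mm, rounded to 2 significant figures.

≈ 230 mm

Lunik: 0.28 × 4.78×10^9 m³ × (906/1024) = 1.184×10^9 m³ of water.
Marith: 0.28 × 3.40×10^5 km³ × (906/1024) = 8.423×10^4 km³ of water.
Lunor: 0.28 × 844 km³ × (906/1024) = 209.1 km³ of water.
Total added water ≈ 8.444×10^13 m³ over 3.65×10^14 m² → Δh = 0.231 m = 230 mm.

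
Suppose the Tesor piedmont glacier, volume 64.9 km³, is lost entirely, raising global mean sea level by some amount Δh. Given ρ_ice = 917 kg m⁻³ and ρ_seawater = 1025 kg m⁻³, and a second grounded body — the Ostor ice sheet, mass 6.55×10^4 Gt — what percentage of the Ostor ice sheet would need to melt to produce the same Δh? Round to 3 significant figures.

Equal sea-level rise means equal mass of meltwater, i.e. equal mass of ice lost.
Ice mass of Tesor: 5.951×10^13 kg; ice mass of Ostor: 6.550×10^16 kg.
Fraction required = 5.951×10^13 / 6.550×10^16 = 9.09×10^-4 → 0.0909 %.

≈ 0.0909 %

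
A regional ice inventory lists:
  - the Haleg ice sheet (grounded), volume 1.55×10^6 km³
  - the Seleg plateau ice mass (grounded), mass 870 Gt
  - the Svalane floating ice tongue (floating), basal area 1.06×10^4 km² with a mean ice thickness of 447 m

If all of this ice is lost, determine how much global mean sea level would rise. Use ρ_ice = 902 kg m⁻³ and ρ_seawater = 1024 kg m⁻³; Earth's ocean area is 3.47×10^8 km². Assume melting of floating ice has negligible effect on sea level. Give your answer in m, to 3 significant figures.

Haleg: 1.55×10^6 km³ × (902/1024) = 1.365×10^6 km³ of water.
Seleg: 870 Gt = 8.700×10^14 kg; dividing by ρ_w = 1024 kg m⁻³ gives 8.496×10^11 m³ of water.
The Svalane floating ice tongue is floating and already displaces its own weight of water, so its melt adds essentially nothing to sea level.
Total added water ≈ 1.366×10^15 m³ over 3.47×10^14 m² → Δh = 3.94 m.

≈ 3.94 m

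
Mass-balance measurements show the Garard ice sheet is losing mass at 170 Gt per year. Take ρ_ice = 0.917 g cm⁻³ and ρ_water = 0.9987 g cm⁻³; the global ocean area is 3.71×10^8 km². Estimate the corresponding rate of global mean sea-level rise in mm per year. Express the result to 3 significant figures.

ρ_w = 0.9987 g cm⁻³ = 998.7 kg m⁻³. Annual water volume added = 170 Gt / ρ_w = 1.700×10^14 kg / 998.7 kg m⁻³ = 1.702×10^11 m³.
Δh per year = 1.702×10^11 / 3.71×10^14 = 4.59×10^-4 m = 0.459 mm.

≈ 0.459 mm/yr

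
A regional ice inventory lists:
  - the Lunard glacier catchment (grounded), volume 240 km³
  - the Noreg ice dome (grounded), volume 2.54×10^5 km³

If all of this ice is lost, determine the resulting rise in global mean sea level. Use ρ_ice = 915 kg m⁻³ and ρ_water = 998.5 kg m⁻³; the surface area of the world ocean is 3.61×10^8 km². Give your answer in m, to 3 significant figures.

≈ 0.645 m

Lunard: 240 km³ × (915/998.5) = 219.9 km³ of water.
Noreg: 2.54×10^5 km³ × (915/998.5) = 2.328×10^5 km³ of water.
Total added water ≈ 2.330×10^14 m³ over 3.61×10^14 m² → Δh = 0.645 m.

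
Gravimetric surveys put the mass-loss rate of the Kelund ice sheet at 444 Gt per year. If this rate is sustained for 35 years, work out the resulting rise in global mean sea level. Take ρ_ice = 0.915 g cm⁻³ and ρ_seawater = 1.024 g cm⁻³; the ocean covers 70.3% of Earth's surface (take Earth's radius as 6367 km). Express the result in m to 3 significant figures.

Total mass lost = 444 Gt/yr × 35 yr = 1.554×10^4 Gt = 1.554×10^16 kg.
ρ_w = 1.024 g cm⁻³ = 1024 kg m⁻³, so water volume = 1.554×10^16 / 1024 = 1.518×10^13 m³.
Δh = 1.518×10^13 / 3.58×10^14 = 0.0424 m.

≈ 0.0424 m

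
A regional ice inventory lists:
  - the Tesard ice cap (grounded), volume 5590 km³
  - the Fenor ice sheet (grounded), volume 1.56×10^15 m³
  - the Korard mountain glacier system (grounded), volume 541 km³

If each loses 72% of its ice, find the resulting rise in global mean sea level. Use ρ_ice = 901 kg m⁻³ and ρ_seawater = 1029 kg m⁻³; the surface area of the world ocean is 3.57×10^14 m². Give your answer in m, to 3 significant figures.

≈ 2.77 m

Tesard: 0.72 × 5590 km³ × (901/1029) = 3524 km³ of water.
Fenor: 0.72 × 1.56×10^15 m³ × (901/1029) = 9.835×10^14 m³ of water.
Korard: 0.72 × 541 km³ × (901/1029) = 341.1 km³ of water.
Total added water ≈ 9.873×10^14 m³ over 3.57×10^14 m² → Δh = 2.77 m.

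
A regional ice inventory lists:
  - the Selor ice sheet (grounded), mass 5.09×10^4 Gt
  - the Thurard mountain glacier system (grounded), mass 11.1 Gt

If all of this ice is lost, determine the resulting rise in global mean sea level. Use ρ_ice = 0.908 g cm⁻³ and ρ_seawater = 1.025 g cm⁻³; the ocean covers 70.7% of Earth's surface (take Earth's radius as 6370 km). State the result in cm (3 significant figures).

Selor: 5.09×10^4 Gt = 5.090×10^16 kg; dividing by ρ_w = 1.025 g cm⁻³ = 1025 kg m⁻³ gives 4.966×10^13 m³ of water.
Thurard: 11.1 Gt = 1.110×10^13 kg; dividing by ρ_w = 1025 kg m⁻³ gives 1.083×10^10 m³ of water.
Total added water ≈ 4.967×10^13 m³ over 3.61×10^14 m² → Δh = 0.138 m = 13.8 cm.

≈ 13.8 cm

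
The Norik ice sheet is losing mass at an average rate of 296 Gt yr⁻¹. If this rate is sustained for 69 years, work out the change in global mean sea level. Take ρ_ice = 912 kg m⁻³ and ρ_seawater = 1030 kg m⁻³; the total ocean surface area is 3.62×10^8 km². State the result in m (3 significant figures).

Total mass lost = 296 Gt/yr × 69 yr = 2.042×10^4 Gt = 2.042×10^16 kg.
ρ_w = 1030 kg m⁻³, so water volume = 2.042×10^16 / 1030 = 1.983×10^13 m³.
Δh = 1.983×10^13 / 3.62×10^14 = 0.0548 m.

≈ 0.0548 m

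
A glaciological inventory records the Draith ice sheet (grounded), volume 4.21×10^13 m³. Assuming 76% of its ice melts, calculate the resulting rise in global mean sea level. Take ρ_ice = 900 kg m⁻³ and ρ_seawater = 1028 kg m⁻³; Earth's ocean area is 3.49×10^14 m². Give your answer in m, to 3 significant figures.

≈ 0.0803 m

Draith: 0.76 × 4.21×10^13 m³ × (900/1028) = 2.801×10^13 m³ of water.
Spread over 3.49×10^14 m² of ocean, Δh = 2.801×10^13 / 3.49×10^14 = 0.0803 m.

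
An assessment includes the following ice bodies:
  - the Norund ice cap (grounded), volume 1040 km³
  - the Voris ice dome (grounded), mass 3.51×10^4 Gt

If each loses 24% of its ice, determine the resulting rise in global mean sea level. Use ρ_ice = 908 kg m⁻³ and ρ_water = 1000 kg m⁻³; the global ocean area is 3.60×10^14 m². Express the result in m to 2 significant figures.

Norund: 0.24 × 1040 km³ × (908/1000) = 226.6 km³ of water.
Voris: 0.24 × 3.51×10^4 Gt = 8.424×10^15 kg; dividing by ρ_w = 1000 kg m⁻³ gives 8.424×10^12 m³ of water.
Total added water ≈ 8.651×10^12 m³ over 3.60×10^14 m² → Δh = 0.0240 m.

≈ 0.024 m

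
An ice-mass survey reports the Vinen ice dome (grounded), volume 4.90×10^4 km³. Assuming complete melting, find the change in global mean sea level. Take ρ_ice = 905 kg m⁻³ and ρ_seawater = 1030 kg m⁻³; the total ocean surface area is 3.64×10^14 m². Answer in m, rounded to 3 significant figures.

Vinen: 4.90×10^4 km³ × (905/1030) = 4.305×10^4 km³ of water.
Spread over 3.64×10^14 m² of ocean, Δh = 4.305×10^13 / 3.64×10^14 = 0.118 m.

≈ 0.118 m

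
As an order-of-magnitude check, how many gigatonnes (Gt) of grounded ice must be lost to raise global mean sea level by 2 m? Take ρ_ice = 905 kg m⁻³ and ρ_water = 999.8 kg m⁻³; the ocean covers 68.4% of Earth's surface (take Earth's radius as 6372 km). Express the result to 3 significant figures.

Required water volume = Δh × A = 2 m × 3.49×10^14 m² = 6.980×10^14 m³.
ρ_w = 999.8 kg m⁻³, so the mass of water = 6.980×10^14 m³ × 999.8 kg m⁻³ = 6.978×10^17 kg = 6.98×10^5 Gt (and the same mass of ice, by conservation).

≈ 6.98×10^5 Gt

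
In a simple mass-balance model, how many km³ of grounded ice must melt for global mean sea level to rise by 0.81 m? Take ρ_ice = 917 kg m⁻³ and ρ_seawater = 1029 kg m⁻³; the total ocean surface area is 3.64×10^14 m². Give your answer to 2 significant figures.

≈ 3.3×10^5 km³

Required water volume = Δh × A = 0.81 m × 3.64×10^14 m² = 2.948×10^14 m³ = 2.948×10^5 km³.
Ice volume = water volume × ρ_w/ρ_ice = 2.948×10^5 × 1029/917 = 3.3×10^5 km³.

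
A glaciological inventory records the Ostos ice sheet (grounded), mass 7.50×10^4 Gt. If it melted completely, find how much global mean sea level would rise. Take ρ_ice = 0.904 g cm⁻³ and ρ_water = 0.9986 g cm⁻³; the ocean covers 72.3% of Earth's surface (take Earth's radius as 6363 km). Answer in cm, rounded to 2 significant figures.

Ostos: 7.50×10^4 Gt = 7.500×10^16 kg; dividing by ρ_w = 0.9986 g cm⁻³ = 998.6 kg m⁻³ gives 7.511×10^13 m³ of water.
Spread over 3.68×10^14 m² of ocean, Δh = 7.511×10^13 / 3.68×10^14 = 0.204 m = 20 cm.

≈ 20 cm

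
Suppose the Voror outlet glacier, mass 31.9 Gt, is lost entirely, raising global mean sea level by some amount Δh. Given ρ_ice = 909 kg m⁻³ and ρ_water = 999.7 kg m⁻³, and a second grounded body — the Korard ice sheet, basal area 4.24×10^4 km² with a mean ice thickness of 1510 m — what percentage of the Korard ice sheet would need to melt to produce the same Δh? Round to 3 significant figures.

Equal sea-level rise means equal mass of meltwater, i.e. equal mass of ice lost.
Ice mass of Voror: 3.190×10^13 kg; ice mass of Korard: 5.820×10^16 kg.
Fraction required = 3.190×10^13 / 5.820×10^16 = 5.48×10^-4 → 0.0548 %.

≈ 0.0548 %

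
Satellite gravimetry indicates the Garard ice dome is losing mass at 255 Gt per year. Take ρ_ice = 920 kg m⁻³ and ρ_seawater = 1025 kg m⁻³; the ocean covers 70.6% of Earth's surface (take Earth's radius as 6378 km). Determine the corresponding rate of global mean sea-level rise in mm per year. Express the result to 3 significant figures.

≈ 0.689 mm/yr

ρ_w = 1025 kg m⁻³. Annual water volume added = 255 Gt / ρ_w = 2.550×10^14 kg / 1025 kg m⁻³ = 2.488×10^11 m³.
Δh per year = 2.488×10^11 / 3.61×10^14 = 6.89×10^-4 m = 0.689 mm.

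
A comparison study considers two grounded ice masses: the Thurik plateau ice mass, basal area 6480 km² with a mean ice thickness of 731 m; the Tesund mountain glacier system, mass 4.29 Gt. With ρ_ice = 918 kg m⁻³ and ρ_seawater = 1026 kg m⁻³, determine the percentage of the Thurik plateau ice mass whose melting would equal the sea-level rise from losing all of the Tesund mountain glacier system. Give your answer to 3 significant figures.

Equal sea-level rise means equal mass of meltwater, i.e. equal mass of ice lost.
Ice mass of Tesund: 4.290×10^12 kg; ice mass of Thurik: 4.348×10^15 kg.
Fraction required = 4.290×10^12 / 4.348×10^15 = 9.87×10^-4 → 0.0987 %.

≈ 0.0987 %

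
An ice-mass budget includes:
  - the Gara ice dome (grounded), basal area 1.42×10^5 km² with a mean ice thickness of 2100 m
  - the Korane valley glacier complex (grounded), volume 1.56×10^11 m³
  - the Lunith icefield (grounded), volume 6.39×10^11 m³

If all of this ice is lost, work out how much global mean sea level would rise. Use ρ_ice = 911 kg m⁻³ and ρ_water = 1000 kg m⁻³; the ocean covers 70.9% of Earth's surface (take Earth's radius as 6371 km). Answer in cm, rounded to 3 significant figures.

≈ 75.3 cm

Gara: ice volume = 1.42×10^5 km² × 2100 m = 2.982×10^5 km³; 2.982×10^5 × (911/1000) = 2.717×10^5 km³ of water.
Korane: 1.56×10^11 m³ × (911/1000) = 1.421×10^11 m³ of water.
Lunith: 6.39×10^11 m³ × (911/1000) = 5.821×10^11 m³ of water.
Total added water ≈ 2.724×10^14 m³ over 3.62×10^14 m² → Δh = 0.753 m = 75.3 cm.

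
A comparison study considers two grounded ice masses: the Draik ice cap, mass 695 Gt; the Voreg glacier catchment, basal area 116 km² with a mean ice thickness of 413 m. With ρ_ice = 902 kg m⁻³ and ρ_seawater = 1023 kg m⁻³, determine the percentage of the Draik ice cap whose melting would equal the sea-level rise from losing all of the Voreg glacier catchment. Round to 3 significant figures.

≈ 6.22 %

Equal sea-level rise means equal mass of meltwater, i.e. equal mass of ice lost.
Ice mass of Voreg: 4.321×10^13 kg; ice mass of Draik: 6.950×10^14 kg.
Fraction required = 4.321×10^13 / 6.950×10^14 = 0.0622 → 6.22 %.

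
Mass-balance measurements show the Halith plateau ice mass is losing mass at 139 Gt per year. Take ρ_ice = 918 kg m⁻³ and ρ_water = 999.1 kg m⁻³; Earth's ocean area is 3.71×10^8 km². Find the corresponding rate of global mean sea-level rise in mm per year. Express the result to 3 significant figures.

≈ 0.375 mm/yr

ρ_w = 999.1 kg m⁻³. Annual water volume added = 139 Gt / ρ_w = 1.390×10^14 kg / 999.1 kg m⁻³ = 1.391×10^11 m³.
Δh per year = 1.391×10^11 / 3.71×10^14 = 3.75×10^-4 m = 0.375 mm.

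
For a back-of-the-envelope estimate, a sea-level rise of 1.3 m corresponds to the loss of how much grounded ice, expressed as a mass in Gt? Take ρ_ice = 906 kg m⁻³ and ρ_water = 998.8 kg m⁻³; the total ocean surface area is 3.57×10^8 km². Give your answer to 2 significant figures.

Required water volume = Δh × A = 1.3 m × 3.57×10^14 m² = 4.641×10^14 m³.
ρ_w = 998.8 kg m⁻³, so the mass of water = 4.641×10^14 m³ × 998.8 kg m⁻³ = 4.635×10^17 kg = 4.6×10^5 Gt (and the same mass of ice, by conservation).

≈ 4.6×10^5 Gt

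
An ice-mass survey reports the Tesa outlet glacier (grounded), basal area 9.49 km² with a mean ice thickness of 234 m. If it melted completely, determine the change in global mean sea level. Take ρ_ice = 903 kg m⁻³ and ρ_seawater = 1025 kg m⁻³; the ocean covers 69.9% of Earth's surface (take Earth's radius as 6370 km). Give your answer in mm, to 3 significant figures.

Tesa: ice volume = 9.49 km² × 234 m = 2.221 km³; 2.221 × (903/1025) = 1.956 km³ of water.
Spread over 3.56×10^14 m² of ocean, Δh = 1.956×10^9 / 3.56×10^14 = 5.49×10^-6 m = 5.49×10^-3 mm.

≈ 5.49×10^-3 mm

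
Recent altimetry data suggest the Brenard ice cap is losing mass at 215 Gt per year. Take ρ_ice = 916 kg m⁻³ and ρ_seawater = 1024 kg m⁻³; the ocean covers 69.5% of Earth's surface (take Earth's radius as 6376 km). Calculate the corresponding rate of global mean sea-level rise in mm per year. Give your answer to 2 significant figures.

≈ 0.59 mm/yr

ρ_w = 1024 kg m⁻³. Annual water volume added = 215 Gt / ρ_w = 2.150×10^14 kg / 1024 kg m⁻³ = 2.100×10^11 m³.
Δh per year = 2.100×10^11 / 3.55×10^14 = 5.91×10^-4 m = 0.59 mm.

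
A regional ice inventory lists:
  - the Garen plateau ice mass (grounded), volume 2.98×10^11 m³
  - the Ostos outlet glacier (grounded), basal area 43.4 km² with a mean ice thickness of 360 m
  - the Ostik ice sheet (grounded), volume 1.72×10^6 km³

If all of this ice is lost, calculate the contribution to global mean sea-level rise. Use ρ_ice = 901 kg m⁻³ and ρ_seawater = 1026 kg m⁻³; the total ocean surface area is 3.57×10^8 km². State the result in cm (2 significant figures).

Garen: 2.98×10^11 m³ × (901/1026) = 2.617×10^11 m³ of water.
Ostos: ice volume = 43.4 km² × 360 m = 15.62 km³; 15.62 × (901/1026) = 13.72 km³ of water.
Ostik: 1.72×10^6 km³ × (901/1026) = 1.510×10^6 km³ of water.
Total added water ≈ 1.511×10^15 m³ over 3.57×10^14 m² → Δh = 4.23 m = 420 cm.

≈ 420 cm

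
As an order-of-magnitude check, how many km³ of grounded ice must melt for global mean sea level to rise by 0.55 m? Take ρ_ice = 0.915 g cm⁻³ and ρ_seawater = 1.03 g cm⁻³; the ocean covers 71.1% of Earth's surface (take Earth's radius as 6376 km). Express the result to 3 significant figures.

≈ 2.25×10^5 km³

Required water volume = Δh × A = 0.55 m × 3.63×10^14 m² = 1.998×10^14 m³ = 1.998×10^5 km³.
Ice volume = water volume × ρ_w/ρ_ice = 1.998×10^5 × 1030/915 = 2.25×10^5 km³.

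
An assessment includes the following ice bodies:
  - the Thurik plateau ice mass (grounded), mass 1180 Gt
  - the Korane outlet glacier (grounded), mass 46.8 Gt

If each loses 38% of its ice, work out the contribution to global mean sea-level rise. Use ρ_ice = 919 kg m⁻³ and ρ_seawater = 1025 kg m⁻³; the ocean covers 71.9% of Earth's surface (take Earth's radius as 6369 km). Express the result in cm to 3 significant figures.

Thurik: 0.38 × 1180 Gt = 4.484×10^14 kg; dividing by ρ_w = 1025 kg m⁻³ gives 4.375×10^11 m³ of water.
Korane: 0.38 × 46.8 Gt = 1.778×10^13 kg; dividing by ρ_w = 1025 kg m⁻³ gives 1.735×10^10 m³ of water.
Total added water ≈ 4.548×10^11 m³ over 3.67×10^14 m² → Δh = 1.24×10^-3 m = 0.124 cm.

≈ 0.124 cm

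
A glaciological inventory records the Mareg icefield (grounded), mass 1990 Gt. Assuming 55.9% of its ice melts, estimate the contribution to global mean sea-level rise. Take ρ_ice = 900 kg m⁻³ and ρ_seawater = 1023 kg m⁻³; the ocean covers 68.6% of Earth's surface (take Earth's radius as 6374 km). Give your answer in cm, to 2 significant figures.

Mareg: 0.559 × 1990 Gt = 1.112×10^15 kg; dividing by ρ_w = 1023 kg m⁻³ gives 1.087×10^12 m³ of water.
Spread over 3.50×10^14 m² of ocean, Δh = 1.087×10^12 / 3.50×10^14 = 3.10×10^-3 m = 0.31 cm.

≈ 0.31 cm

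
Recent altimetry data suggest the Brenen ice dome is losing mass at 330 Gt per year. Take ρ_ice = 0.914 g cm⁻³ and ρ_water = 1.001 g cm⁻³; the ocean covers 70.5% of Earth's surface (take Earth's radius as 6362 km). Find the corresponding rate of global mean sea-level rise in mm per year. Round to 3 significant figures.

ρ_w = 1.001 g cm⁻³ = 1001 kg m⁻³. Annual water volume added = 330 Gt / ρ_w = 3.300×10^14 kg / 1001 kg m⁻³ = 3.297×10^11 m³.
Δh per year = 3.297×10^11 / 3.59×10^14 = 9.19×10^-4 m = 0.919 mm.

≈ 0.919 mm/yr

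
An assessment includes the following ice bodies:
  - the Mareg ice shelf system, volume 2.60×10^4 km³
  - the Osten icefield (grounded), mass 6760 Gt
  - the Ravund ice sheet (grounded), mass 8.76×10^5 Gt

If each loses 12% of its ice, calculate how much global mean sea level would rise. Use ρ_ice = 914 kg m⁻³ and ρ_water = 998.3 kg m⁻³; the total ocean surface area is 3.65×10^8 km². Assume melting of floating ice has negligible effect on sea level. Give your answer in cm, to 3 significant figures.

≈ 29.1 cm

The Mareg ice shelf system is floating and already displaces its own weight of water, so its melt adds essentially nothing to sea level.
Osten: 0.12 × 6760 Gt = 8.112×10^14 kg; dividing by ρ_w = 998.3 kg m⁻³ gives 8.126×10^11 m³ of water.
Ravund: 0.12 × 8.76×10^5 Gt = 1.051×10^17 kg; dividing by ρ_w = 998.3 kg m⁻³ gives 1.053×10^14 m³ of water.
Total added water ≈ 1.061×10^14 m³ over 3.65×10^14 m² → Δh = 0.291 m = 29.1 cm.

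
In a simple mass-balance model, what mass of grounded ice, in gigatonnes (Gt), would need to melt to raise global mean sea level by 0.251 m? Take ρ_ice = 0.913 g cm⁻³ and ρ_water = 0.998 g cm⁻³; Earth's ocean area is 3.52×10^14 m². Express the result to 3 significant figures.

≈ 8.82×10^4 Gt

Required water volume = Δh × A = 0.251 m × 3.52×10^14 m² = 8.835×10^13 m³.
ρ_w = 0.998 g cm⁻³ = 998 kg m⁻³, so the mass of water = 8.835×10^13 m³ × 998 kg m⁻³ = 8.818×10^16 kg = 8.82×10^4 Gt (and the same mass of ice, by conservation).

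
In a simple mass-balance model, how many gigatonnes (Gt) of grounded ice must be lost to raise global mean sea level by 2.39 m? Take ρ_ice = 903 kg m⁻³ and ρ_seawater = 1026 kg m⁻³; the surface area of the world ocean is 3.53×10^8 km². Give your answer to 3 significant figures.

Required water volume = Δh × A = 2.39 m × 3.53×10^14 m² = 8.437×10^14 m³.
ρ_w = 1026 kg m⁻³, so the mass of water = 8.437×10^14 m³ × 1026 kg m⁻³ = 8.656×10^17 kg = 8.66×10^5 Gt (and the same mass of ice, by conservation).

≈ 8.66×10^5 Gt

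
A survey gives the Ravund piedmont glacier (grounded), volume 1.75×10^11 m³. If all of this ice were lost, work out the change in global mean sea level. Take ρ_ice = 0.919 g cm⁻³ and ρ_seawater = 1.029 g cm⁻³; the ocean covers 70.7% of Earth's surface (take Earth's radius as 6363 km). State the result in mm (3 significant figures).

Ravund: 1.75×10^11 m³ × (919/1029) = 1.563×10^11 m³ of water.
Spread over 3.60×10^14 m² of ocean, Δh = 1.563×10^11 / 3.60×10^14 = 4.34×10^-4 m = 0.434 mm.

≈ 0.434 mm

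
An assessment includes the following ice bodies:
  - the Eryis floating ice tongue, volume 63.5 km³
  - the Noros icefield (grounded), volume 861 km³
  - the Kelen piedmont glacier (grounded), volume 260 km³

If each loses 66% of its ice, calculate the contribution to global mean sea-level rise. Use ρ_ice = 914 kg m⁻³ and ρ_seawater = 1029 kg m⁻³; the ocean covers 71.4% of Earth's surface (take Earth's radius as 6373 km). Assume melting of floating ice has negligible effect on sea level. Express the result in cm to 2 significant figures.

≈ 0.18 cm

The Eryis floating ice tongue is floating and already displaces its own weight of water, so its melt adds essentially nothing to sea level.
Noros: 0.66 × 861 km³ × (914/1029) = 504.8 km³ of water.
Kelen: 0.66 × 260 km³ × (914/1029) = 152.4 km³ of water.
Total added water ≈ 6.572×10^11 m³ over 3.64×10^14 m² → Δh = 1.80×10^-3 m = 0.18 cm.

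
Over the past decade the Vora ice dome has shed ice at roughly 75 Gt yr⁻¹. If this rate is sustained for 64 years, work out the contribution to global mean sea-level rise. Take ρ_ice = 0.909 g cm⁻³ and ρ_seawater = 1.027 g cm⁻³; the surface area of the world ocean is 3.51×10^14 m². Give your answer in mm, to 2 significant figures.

≈ 13 mm

Total mass lost = 75 Gt/yr × 64 yr = 4800 Gt = 4.800×10^15 kg.
ρ_w = 1.027 g cm⁻³ = 1027 kg m⁻³, so water volume = 4.800×10^15 / 1027 = 4.674×10^12 m³.
Δh = 4.674×10^12 / 3.51×10^14 = 0.0133 m = 13 mm.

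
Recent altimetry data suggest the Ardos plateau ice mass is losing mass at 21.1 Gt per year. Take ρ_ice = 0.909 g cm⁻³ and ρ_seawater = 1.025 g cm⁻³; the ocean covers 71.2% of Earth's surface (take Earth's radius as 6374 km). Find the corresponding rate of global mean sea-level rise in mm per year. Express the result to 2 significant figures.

≈ 0.057 mm/yr

ρ_w = 1.025 g cm⁻³ = 1025 kg m⁻³. Annual water volume added = 21.1 Gt / ρ_w = 2.110×10^13 kg / 1025 kg m⁻³ = 2.059×10^10 m³.
Δh per year = 2.059×10^10 / 3.64×10^14 = 5.66×10^-5 m = 0.057 mm.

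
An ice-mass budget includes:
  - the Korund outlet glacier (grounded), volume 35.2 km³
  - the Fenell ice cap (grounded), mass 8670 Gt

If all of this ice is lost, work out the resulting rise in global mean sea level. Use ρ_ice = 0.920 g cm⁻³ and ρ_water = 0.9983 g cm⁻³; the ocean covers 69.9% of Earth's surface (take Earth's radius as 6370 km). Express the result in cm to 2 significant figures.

Korund: 35.2 km³ × (920/998.3) = 32.44 km³ of water.
Fenell: 8670 Gt = 8.670×10^15 kg; dividing by ρ_w = 0.9983 g cm⁻³ = 998.3 kg m⁻³ gives 8.685×10^12 m³ of water.
Total added water ≈ 8.717×10^12 m³ over 3.56×10^14 m² → Δh = 0.0245 m = 2.4 cm.

≈ 2.4 cm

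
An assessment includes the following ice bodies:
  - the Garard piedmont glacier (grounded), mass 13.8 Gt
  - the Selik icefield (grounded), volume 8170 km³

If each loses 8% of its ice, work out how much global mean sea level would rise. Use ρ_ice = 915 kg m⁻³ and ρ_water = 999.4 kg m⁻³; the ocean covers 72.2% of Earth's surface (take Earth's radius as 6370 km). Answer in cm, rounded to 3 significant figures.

≈ 0.163 cm

Garard: 0.08 × 13.8 Gt = 1.104×10^12 kg; dividing by ρ_w = 999.4 kg m⁻³ gives 1.105×10^9 m³ of water.
Selik: 0.08 × 8170 km³ × (915/999.4) = 598.4 km³ of water.
Total added water ≈ 5.995×10^11 m³ over 3.68×10^14 m² → Δh = 1.63×10^-3 m = 0.163 cm.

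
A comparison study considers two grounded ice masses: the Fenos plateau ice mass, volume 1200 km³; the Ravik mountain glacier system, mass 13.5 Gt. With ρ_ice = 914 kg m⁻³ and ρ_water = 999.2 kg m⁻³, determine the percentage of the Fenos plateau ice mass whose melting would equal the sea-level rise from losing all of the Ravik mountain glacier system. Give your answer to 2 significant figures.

≈ 1.2 %

Equal sea-level rise means equal mass of meltwater, i.e. equal mass of ice lost.
Ice mass of Ravik: 1.350×10^13 kg; ice mass of Fenos: 1.097×10^15 kg.
Fraction required = 1.350×10^13 / 1.097×10^15 = 0.0123 → 1.2 %.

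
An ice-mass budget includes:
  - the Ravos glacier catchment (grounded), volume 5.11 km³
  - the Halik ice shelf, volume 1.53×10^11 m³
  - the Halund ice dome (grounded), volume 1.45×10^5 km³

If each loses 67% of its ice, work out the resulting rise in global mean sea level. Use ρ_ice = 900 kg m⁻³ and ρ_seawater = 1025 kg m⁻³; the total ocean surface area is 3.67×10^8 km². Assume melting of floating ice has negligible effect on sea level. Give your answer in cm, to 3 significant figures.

≈ 23.2 cm

Ravos: 0.67 × 5.11 km³ × (900/1025) = 3.006 km³ of water.
The Halik ice shelf is floating and already displaces its own weight of water, so its melt adds essentially nothing to sea level.
Halund: 0.67 × 1.45×10^5 km³ × (900/1025) = 8.530×10^4 km³ of water.
Total added water ≈ 8.531×10^13 m³ over 3.67×10^14 m² → Δh = 0.232 m = 23.2 cm.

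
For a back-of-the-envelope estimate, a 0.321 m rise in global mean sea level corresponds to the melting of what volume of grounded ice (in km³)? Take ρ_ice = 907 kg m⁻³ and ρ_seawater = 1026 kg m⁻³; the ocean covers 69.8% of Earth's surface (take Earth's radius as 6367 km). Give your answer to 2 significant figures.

≈ 1.3×10^5 km³

Required water volume = Δh × A = 0.321 m × 3.56×10^14 m² = 1.141×10^14 m³ = 1.141×10^5 km³.
Ice volume = water volume × ρ_w/ρ_ice = 1.141×10^5 × 1026/907 = 1.3×10^5 km³.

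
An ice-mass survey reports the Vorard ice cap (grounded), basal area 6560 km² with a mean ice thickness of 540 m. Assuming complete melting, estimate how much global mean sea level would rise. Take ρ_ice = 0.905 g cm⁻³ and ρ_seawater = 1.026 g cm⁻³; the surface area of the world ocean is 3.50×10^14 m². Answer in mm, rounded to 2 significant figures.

≈ 8.9 mm

Vorard: ice volume = 6560 km² × 540 m = 3542 km³; 3542 × (905/1026) = 3125 km³ of water.
Spread over 3.50×10^14 m² of ocean, Δh = 3.125×10^12 / 3.50×10^14 = 8.93×10^-3 m = 8.9 mm.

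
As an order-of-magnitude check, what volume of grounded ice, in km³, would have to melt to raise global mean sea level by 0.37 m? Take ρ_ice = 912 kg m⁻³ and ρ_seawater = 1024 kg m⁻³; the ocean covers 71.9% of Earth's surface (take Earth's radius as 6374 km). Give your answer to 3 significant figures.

Required water volume = Δh × A = 0.37 m × 3.67×10^14 m² = 1.358×10^14 m³ = 1.358×10^5 km³.
Ice volume = water volume × ρ_w/ρ_ice = 1.358×10^5 × 1024/912 = 1.52×10^5 km³.

≈ 1.52×10^5 km³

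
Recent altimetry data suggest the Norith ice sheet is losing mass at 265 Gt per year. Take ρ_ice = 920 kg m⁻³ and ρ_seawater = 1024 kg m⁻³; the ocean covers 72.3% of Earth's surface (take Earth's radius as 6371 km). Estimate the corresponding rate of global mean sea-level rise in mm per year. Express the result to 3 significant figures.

≈ 0.702 mm/yr

ρ_w = 1024 kg m⁻³. Annual water volume added = 265 Gt / ρ_w = 2.650×10^14 kg / 1024 kg m⁻³ = 2.588×10^11 m³.
Δh per year = 2.588×10^11 / 3.69×10^14 = 7.02×10^-4 m = 0.702 mm.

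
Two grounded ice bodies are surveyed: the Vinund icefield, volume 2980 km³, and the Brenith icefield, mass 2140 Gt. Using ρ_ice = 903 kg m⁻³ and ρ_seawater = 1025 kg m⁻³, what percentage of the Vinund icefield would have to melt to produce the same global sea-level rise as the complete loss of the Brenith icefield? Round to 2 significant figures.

≈ 80 %

Equal sea-level rise means equal mass of meltwater, i.e. equal mass of ice lost.
Ice mass of Brenith: 2.140×10^15 kg; ice mass of Vinund: 2.691×10^15 kg.
Fraction required = 2.140×10^15 / 2.691×10^15 = 0.795 → 80 %.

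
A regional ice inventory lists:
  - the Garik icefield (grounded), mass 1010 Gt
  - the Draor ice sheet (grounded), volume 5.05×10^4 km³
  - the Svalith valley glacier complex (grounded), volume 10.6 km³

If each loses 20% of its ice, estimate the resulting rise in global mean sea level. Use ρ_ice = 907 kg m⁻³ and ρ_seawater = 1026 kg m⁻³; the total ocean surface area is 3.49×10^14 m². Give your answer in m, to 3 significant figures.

Garik: 0.2 × 1010 Gt = 2.020×10^14 kg; dividing by ρ_w = 1026 kg m⁻³ gives 1.969×10^11 m³ of water.
Draor: 0.2 × 5.05×10^4 km³ × (907/1026) = 8929 km³ of water.
Svalith: 0.2 × 10.6 km³ × (907/1026) = 1.874 km³ of water.
Total added water ≈ 9.127×10^12 m³ over 3.49×10^14 m² → Δh = 0.0262 m.

≈ 0.0262 m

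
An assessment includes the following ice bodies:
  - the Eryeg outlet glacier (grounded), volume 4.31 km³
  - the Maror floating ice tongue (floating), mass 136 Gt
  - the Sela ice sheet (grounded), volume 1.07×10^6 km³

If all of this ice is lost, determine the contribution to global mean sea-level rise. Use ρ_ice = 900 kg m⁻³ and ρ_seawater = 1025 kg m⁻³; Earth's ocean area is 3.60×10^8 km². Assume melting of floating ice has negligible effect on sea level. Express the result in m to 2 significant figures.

≈ 2.6 m

Eryeg: 4.31 km³ × (900/1025) = 3.784 km³ of water.
The Maror floating ice tongue is floating and already displaces its own weight of water, so its melt adds essentially nothing to sea level.
Sela: 1.07×10^6 km³ × (900/1025) = 9.395×10^5 km³ of water.
Total added water ≈ 9.395×10^14 m³ over 3.60×10^14 m² → Δh = 2.61 m.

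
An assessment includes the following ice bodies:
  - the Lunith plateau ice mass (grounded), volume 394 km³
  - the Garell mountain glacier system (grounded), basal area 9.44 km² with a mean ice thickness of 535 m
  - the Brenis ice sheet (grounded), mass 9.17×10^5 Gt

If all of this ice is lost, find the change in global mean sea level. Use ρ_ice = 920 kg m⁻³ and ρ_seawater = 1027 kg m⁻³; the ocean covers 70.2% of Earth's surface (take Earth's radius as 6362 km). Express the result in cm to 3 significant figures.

Lunith: 394 km³ × (920/1027) = 353.0 km³ of water.
Garell: ice volume = 9.44 km² × 535 m = 5.050 km³; 5.050 × (920/1027) = 4.524 km³ of water.
Brenis: 9.17×10^5 Gt = 9.170×10^17 kg; dividing by ρ_w = 1027 kg m⁻³ gives 8.929×10^14 m³ of water.
Total added water ≈ 8.932×10^14 m³ over 3.57×10^14 m² → Δh = 2.50 m = 250 cm.

≈ 250 cm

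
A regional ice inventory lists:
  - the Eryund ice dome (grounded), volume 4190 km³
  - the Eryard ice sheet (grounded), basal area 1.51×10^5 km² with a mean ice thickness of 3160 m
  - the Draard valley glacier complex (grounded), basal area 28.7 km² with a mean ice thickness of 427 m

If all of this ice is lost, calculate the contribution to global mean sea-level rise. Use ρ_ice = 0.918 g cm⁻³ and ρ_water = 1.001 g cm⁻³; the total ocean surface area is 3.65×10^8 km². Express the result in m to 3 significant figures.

Eryund: 4190 km³ × (918/1001) = 3843 km³ of water.
Eryard: ice volume = 1.51×10^5 km² × 3160 m = 4.772×10^5 km³; 4.772×10^5 × (918/1001) = 4.376×10^5 km³ of water.
Draard: ice volume = 28.7 km² × 427 m = 12.25 km³; 12.25 × (918/1001) = 11.24 km³ of water.
Total added water ≈ 4.414×10^14 m³ over 3.65×10^14 m² → Δh = 1.21 m.

≈ 1.21 m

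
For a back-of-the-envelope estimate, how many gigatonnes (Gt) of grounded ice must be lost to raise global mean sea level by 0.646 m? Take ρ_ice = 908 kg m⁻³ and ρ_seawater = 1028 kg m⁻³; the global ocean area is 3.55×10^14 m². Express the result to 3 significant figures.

≈ 2.36×10^5 Gt

Required water volume = Δh × A = 0.646 m × 3.55×10^14 m² = 2.293×10^14 m³.
ρ_w = 1028 kg m⁻³, so the mass of water = 2.293×10^14 m³ × 1028 kg m⁻³ = 2.358×10^17 kg = 2.36×10^5 Gt (and the same mass of ice, by conservation).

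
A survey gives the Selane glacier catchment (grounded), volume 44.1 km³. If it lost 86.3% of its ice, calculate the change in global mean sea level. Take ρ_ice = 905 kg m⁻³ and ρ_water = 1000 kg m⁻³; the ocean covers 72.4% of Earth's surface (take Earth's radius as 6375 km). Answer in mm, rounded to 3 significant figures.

Selane: 0.863 × 44.1 km³ × (905/1000) = 34.44 km³ of water.
Spread over 3.70×10^14 m² of ocean, Δh = 3.444×10^10 / 3.70×10^14 = 9.32×10^-5 m = 0.0932 mm.

≈ 0.0932 mm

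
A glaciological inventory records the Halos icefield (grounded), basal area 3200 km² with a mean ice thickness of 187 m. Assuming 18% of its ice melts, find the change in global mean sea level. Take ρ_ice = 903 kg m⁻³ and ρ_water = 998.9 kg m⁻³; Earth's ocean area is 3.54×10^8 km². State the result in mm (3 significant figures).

Halos: ice volume = 3200 km² × 187 m = 598.4 km³; 0.18 × 598.4 × (903/998.9) = 97.37 km³ of water.
Spread over 3.54×10^14 m² of ocean, Δh = 9.737×10^10 / 3.54×10^14 = 2.75×10^-4 m = 0.275 mm.

≈ 0.275 mm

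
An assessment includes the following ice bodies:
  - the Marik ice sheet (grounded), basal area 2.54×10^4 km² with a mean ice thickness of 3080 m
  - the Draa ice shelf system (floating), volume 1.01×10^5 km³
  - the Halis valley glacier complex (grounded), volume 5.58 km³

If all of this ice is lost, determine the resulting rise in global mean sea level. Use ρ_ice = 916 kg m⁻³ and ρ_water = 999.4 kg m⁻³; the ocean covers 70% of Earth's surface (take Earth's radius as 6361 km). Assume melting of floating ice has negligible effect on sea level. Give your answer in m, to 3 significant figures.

≈ 0.201 m

Marik: ice volume = 2.54×10^4 km² × 3080 m = 7.823×10^4 km³; 7.823×10^4 × (916/999.4) = 7.170×10^4 km³ of water.
The Draa ice shelf system is floating and already displaces its own weight of water, so its melt adds essentially nothing to sea level.
Halis: 5.58 km³ × (916/999.4) = 5.114 km³ of water.
Total added water ≈ 7.171×10^13 m³ over 3.56×10^14 m² → Δh = 0.201 m.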